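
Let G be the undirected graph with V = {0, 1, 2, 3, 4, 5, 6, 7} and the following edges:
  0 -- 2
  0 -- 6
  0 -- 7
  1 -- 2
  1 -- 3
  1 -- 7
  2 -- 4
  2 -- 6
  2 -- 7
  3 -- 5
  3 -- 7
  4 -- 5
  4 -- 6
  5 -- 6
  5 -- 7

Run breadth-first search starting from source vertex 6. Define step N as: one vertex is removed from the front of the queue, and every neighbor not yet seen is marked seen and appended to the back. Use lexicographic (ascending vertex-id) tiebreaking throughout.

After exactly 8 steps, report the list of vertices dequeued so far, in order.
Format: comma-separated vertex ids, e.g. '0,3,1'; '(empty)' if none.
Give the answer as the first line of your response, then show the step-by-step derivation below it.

6,0,2,4,5,7,1,3

step 1: dequeue 6; queue=[0,2,4,5]; order=6
step 2: dequeue 0; queue=[2,4,5,7]; order=6,0
step 3: dequeue 2; queue=[4,5,7,1]; order=6,0,2
step 4: dequeue 4; queue=[5,7,1]; order=6,0,2,4
step 5: dequeue 5; queue=[7,1,3]; order=6,0,2,4,5
step 6: dequeue 7; queue=[1,3]; order=6,0,2,4,5,7
step 7: dequeue 1; queue=[3]; order=6,0,2,4,5,7,1
step 8: dequeue 3; queue=[(empty)]; order=6,0,2,4,5,7,1,3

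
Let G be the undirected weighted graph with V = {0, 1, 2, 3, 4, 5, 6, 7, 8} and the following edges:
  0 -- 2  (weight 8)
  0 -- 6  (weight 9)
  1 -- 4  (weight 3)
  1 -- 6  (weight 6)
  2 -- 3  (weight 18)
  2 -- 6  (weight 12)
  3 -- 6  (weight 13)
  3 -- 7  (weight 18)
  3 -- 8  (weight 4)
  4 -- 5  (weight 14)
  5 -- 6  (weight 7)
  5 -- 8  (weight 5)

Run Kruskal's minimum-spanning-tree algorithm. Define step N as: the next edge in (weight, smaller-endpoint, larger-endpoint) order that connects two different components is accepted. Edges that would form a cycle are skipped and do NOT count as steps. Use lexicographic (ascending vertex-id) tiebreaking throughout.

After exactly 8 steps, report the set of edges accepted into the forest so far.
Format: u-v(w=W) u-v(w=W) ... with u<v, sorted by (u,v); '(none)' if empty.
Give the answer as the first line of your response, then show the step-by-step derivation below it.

0-2(w=8) 0-6(w=9) 1-4(w=3) 1-6(w=6) 3-7(w=18) 3-8(w=4) 5-6(w=7) 5-8(w=5)

step 1: add edge 1-4 (w=3); MST = {1-4(w=3)}
step 2: add edge 3-8 (w=4); MST = {1-4(w=3) 3-8(w=4)}
step 3: add edge 5-8 (w=5); MST = {1-4(w=3) 3-8(w=4) 5-8(w=5)}
step 4: add edge 1-6 (w=6); MST = {1-4(w=3) 1-6(w=6) 3-8(w=4) 5-8(w=5)}
step 5: add edge 5-6 (w=7); MST = {1-4(w=3) 1-6(w=6) 3-8(w=4) 5-6(w=7) 5-8(w=5)}
step 6: add edge 0-2 (w=8); MST = {0-2(w=8) 1-4(w=3) 1-6(w=6) 3-8(w=4) 5-6(w=7) 5-8(w=5)}
step 7: add edge 0-6 (w=9); MST = {0-2(w=8) 0-6(w=9) 1-4(w=3) 1-6(w=6) 3-8(w=4) 5-6(w=7) 5-8(w=5)}
step 8: add edge 3-7 (w=18); MST = {0-2(w=8) 0-6(w=9) 1-4(w=3) 1-6(w=6) 3-7(w=18) 3-8(w=4) 5-6(w=7) 5-8(w=5)}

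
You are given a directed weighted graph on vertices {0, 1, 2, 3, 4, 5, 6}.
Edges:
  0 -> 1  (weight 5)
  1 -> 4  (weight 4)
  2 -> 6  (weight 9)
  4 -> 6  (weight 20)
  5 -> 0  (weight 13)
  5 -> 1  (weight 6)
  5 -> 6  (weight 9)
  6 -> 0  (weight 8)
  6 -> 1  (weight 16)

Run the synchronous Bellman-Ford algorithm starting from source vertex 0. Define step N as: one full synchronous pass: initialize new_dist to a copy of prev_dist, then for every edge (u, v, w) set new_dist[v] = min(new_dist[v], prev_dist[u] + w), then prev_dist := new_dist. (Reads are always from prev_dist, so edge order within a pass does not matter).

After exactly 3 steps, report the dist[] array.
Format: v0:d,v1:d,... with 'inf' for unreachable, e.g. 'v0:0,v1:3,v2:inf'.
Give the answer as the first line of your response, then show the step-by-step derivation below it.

v0:0,v1:5,v2:inf,v3:inf,v4:9,v5:inf,v6:29

step 1: dist = v0:0,v1:5,v2:inf,v3:inf,v4:inf,v5:inf,v6:inf
step 2: dist = v0:0,v1:5,v2:inf,v3:inf,v4:9,v5:inf,v6:inf
step 3: dist = v0:0,v1:5,v2:inf,v3:inf,v4:9,v5:inf,v6:29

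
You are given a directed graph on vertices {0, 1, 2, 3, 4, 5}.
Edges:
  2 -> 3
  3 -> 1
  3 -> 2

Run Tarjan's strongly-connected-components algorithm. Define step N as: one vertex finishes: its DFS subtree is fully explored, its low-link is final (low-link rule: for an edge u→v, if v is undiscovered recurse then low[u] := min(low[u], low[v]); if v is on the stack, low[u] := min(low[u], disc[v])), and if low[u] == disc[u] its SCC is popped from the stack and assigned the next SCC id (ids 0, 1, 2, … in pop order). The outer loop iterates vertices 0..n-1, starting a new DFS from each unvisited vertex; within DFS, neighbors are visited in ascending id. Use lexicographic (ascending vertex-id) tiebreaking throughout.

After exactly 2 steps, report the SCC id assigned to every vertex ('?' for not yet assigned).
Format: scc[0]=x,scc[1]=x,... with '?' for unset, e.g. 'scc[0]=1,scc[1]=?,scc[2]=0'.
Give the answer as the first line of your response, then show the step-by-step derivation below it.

scc[0]=0,scc[1]=1,scc[2]=?,scc[3]=?,scc[4]=?,scc[5]=?

step 1: low=(low[0]=0,low[1]=?,low[2]=?,low[3]=?,low[4]=?,low[5]=?); scc=(scc[0]=0,scc[1]=?,scc[2]=?,scc[3]=?,scc[4]=?,scc[5]=?)
step 2: low=(low[0]=0,low[1]=1,low[2]=?,low[3]=?,low[4]=?,low[5]=?); scc=(scc[0]=0,scc[1]=1,scc[2]=?,scc[3]=?,scc[4]=?,scc[5]=?)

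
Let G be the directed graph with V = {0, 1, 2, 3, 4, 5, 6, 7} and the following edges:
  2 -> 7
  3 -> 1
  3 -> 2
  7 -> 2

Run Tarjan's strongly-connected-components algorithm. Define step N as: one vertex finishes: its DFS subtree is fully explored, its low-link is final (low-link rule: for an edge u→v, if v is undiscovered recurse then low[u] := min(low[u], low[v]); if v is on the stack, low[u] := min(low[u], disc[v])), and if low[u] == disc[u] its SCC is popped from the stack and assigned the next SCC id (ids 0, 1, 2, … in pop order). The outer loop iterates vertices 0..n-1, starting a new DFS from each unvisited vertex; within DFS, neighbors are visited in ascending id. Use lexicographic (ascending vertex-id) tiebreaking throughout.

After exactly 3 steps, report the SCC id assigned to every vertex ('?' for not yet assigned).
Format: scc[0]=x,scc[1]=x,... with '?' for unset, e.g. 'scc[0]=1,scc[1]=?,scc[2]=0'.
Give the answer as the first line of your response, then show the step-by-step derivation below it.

scc[0]=0,scc[1]=1,scc[2]=?,scc[3]=?,scc[4]=?,scc[5]=?,scc[6]=?,scc[7]=?

step 1: low=(low[0]=0,low[1]=?,low[2]=?,low[3]=?,low[4]=?,low[5]=?,low[6]=?,low[7]=?); scc=(scc[0]=0,scc[1]=?,scc[2]=?,scc[3]=?,scc[4]=?,scc[5]=?,scc[6]=?,scc[7]=?)
step 2: low=(low[0]=0,low[1]=1,low[2]=?,low[3]=?,low[4]=?,low[5]=?,low[6]=?,low[7]=?); scc=(scc[0]=0,scc[1]=1,scc[2]=?,scc[3]=?,scc[4]=?,scc[5]=?,scc[6]=?,scc[7]=?)
step 3: low=(low[0]=0,low[1]=1,low[2]=2,low[3]=?,low[4]=?,low[5]=?,low[6]=?,low[7]=2); scc=(scc[0]=0,scc[1]=1,scc[2]=?,scc[3]=?,scc[4]=?,scc[5]=?,scc[6]=?,scc[7]=?)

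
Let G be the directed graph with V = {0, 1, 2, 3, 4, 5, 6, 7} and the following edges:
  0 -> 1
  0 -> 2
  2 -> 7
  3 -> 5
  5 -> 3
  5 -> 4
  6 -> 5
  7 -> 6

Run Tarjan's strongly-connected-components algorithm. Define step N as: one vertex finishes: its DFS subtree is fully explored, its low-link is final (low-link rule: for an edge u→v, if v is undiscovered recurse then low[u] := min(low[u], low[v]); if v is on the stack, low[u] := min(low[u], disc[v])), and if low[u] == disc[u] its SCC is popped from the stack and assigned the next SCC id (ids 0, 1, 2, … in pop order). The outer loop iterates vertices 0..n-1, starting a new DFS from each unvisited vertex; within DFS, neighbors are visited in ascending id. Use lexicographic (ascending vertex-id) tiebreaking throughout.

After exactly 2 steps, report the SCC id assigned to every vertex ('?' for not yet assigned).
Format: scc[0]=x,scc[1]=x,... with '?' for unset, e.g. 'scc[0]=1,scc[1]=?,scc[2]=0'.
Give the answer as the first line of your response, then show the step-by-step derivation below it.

scc[0]=?,scc[1]=0,scc[2]=?,scc[3]=?,scc[4]=?,scc[5]=?,scc[6]=?,scc[7]=?

step 1: low=(low[0]=0,low[1]=1,low[2]=?,low[3]=?,low[4]=?,low[5]=?,low[6]=?,low[7]=?); scc=(scc[0]=?,scc[1]=0,scc[2]=?,scc[3]=?,scc[4]=?,scc[5]=?,scc[6]=?,scc[7]=?)
step 2: low=(low[0]=0,low[1]=1,low[2]=2,low[3]=5,low[4]=?,low[5]=5,low[6]=4,low[7]=3); scc=(scc[0]=?,scc[1]=0,scc[2]=?,scc[3]=?,scc[4]=?,scc[5]=?,scc[6]=?,scc[7]=?)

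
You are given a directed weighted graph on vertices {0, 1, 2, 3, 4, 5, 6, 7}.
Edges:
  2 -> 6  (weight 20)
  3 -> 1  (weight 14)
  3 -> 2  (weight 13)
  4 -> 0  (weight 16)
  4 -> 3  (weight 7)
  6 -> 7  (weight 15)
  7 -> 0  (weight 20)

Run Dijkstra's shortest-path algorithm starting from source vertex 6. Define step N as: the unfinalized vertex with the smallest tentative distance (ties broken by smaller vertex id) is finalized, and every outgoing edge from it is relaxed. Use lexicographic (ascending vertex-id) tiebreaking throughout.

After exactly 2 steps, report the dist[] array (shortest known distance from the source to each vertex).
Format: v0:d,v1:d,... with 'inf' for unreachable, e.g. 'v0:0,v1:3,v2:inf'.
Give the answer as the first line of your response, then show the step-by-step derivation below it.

v0:35,v1:inf,v2:inf,v3:inf,v4:inf,v5:inf,v6:0,v7:15

step 1: dist = v0:inf,v1:inf,v2:inf,v3:inf,v4:inf,v5:inf,v6:0,v7:15
step 2: dist = v0:35,v1:inf,v2:inf,v3:inf,v4:inf,v5:inf,v6:0,v7:15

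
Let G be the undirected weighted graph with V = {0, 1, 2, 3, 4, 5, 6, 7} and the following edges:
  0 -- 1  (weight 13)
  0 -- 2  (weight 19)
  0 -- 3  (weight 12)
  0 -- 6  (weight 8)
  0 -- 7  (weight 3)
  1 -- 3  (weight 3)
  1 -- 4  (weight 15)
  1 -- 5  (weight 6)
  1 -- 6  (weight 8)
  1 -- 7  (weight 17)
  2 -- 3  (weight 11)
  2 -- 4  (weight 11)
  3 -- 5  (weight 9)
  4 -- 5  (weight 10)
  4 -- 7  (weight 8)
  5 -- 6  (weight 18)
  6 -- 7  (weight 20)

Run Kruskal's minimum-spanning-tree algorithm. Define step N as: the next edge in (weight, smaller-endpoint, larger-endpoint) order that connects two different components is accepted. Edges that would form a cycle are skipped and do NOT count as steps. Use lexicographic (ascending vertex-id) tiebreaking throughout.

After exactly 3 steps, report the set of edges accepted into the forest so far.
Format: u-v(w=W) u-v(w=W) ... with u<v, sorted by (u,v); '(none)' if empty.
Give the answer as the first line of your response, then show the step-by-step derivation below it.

0-7(w=3) 1-3(w=3) 1-5(w=6)

step 1: add edge 0-7 (w=3); MST = {0-7(w=3)}
step 2: add edge 1-3 (w=3); MST = {0-7(w=3) 1-3(w=3)}
step 3: add edge 1-5 (w=6); MST = {0-7(w=3) 1-3(w=3) 1-5(w=6)}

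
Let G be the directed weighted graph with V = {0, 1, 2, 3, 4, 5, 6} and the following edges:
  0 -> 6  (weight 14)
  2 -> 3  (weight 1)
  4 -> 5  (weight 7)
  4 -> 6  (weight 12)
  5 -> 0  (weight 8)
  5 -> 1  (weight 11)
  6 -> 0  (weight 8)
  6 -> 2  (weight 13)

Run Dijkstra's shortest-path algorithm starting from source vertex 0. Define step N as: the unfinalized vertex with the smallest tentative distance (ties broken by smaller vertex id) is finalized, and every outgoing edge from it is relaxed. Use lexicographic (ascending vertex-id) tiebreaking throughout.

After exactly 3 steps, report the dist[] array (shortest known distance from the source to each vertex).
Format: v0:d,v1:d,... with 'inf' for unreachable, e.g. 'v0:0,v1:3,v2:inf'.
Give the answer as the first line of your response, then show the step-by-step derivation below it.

v0:0,v1:inf,v2:27,v3:28,v4:inf,v5:inf,v6:14

step 1: dist = v0:0,v1:inf,v2:inf,v3:inf,v4:inf,v5:inf,v6:14
step 2: dist = v0:0,v1:inf,v2:27,v3:inf,v4:inf,v5:inf,v6:14
step 3: dist = v0:0,v1:inf,v2:27,v3:28,v4:inf,v5:inf,v6:14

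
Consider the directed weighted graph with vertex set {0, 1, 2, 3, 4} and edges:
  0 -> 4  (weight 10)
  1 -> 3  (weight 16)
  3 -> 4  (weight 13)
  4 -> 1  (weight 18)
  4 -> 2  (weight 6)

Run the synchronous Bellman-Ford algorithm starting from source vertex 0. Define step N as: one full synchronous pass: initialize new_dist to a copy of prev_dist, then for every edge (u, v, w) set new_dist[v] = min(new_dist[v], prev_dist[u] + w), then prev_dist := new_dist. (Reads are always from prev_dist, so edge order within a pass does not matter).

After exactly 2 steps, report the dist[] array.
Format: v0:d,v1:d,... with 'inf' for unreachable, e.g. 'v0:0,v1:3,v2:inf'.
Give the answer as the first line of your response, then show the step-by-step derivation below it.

v0:0,v1:28,v2:16,v3:inf,v4:10

step 1: dist = v0:0,v1:inf,v2:inf,v3:inf,v4:10
step 2: dist = v0:0,v1:28,v2:16,v3:inf,v4:10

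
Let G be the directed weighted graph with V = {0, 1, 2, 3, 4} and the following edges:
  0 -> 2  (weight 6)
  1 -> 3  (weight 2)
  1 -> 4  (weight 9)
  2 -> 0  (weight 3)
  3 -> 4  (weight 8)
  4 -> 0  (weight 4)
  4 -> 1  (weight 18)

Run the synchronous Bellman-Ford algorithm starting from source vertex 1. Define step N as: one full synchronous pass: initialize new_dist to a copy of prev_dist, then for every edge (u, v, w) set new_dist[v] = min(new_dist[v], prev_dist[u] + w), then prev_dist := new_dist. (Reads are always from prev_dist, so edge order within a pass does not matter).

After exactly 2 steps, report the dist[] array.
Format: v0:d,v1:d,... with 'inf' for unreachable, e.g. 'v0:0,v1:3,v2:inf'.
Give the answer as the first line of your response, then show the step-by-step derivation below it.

v0:13,v1:0,v2:inf,v3:2,v4:9

step 1: dist = v0:inf,v1:0,v2:inf,v3:2,v4:9
step 2: dist = v0:13,v1:0,v2:inf,v3:2,v4:9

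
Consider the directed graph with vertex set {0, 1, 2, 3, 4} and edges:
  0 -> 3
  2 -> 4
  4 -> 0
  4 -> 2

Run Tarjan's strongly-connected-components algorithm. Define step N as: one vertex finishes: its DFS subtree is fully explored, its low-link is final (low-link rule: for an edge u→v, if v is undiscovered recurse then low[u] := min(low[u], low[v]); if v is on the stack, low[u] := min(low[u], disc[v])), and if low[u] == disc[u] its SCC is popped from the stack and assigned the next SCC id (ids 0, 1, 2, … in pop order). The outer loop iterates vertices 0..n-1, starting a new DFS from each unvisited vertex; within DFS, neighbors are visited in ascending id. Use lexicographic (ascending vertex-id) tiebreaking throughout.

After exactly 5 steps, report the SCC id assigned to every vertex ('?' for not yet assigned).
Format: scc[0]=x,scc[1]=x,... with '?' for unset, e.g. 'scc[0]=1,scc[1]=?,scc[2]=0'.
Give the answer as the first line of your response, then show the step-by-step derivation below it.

scc[0]=1,scc[1]=2,scc[2]=3,scc[3]=0,scc[4]=3

step 1: low=(low[0]=0,low[1]=?,low[2]=?,low[3]=1,low[4]=?); scc=(scc[0]=?,scc[1]=?,scc[2]=?,scc[3]=0,scc[4]=?)
step 2: low=(low[0]=0,low[1]=?,low[2]=?,low[3]=1,low[4]=?); scc=(scc[0]=1,scc[1]=?,scc[2]=?,scc[3]=0,scc[4]=?)
step 3: low=(low[0]=0,low[1]=2,low[2]=?,low[3]=1,low[4]=?); scc=(scc[0]=1,scc[1]=2,scc[2]=?,scc[3]=0,scc[4]=?)
step 4: low=(low[0]=0,low[1]=2,low[2]=3,low[3]=1,low[4]=3); scc=(scc[0]=1,scc[1]=2,scc[2]=?,scc[3]=0,scc[4]=?)
step 5: low=(low[0]=0,low[1]=2,low[2]=3,low[3]=1,low[4]=3); scc=(scc[0]=1,scc[1]=2,scc[2]=3,scc[3]=0,scc[4]=3)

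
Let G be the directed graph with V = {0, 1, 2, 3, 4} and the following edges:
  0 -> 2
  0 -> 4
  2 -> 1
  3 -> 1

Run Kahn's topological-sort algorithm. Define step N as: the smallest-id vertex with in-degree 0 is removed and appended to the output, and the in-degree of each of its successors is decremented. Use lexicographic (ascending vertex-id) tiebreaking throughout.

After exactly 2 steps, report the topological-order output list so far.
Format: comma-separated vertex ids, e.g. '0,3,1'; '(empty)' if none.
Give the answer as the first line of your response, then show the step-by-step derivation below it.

0,2

step 1: output 0; order=[0]; indeg=(0,2,0,0,0)
step 2: output 2; order=[0,2]; indeg=(0,1,0,0,0)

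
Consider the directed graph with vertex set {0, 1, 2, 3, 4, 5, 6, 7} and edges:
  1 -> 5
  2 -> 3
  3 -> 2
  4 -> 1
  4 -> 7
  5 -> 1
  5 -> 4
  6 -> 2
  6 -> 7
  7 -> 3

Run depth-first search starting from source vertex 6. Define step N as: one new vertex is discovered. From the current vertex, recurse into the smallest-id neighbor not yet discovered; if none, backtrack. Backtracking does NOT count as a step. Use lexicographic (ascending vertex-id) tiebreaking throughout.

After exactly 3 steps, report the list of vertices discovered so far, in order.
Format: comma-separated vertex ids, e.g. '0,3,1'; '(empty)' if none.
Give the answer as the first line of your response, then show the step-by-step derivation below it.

6,2,3

step 1: discover 6; path=6; order=6
step 2: discover 2; path=6>2; order=6,2
step 3: discover 3; path=6>2>3; order=6,2,3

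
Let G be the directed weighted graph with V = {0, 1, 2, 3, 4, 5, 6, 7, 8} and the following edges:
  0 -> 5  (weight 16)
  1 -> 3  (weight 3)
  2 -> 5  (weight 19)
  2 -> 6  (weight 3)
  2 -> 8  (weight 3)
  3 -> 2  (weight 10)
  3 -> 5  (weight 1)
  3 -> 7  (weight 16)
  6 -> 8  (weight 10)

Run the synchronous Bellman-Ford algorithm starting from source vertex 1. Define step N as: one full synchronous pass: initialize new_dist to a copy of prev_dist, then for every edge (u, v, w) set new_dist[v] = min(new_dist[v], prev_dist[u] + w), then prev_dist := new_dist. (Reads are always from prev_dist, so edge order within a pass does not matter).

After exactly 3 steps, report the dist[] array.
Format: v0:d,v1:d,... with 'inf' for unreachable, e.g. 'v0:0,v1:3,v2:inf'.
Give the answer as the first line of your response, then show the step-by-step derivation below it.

v0:inf,v1:0,v2:13,v3:3,v4:inf,v5:4,v6:16,v7:19,v8:16

step 1: dist = v0:inf,v1:0,v2:inf,v3:3,v4:inf,v5:inf,v6:inf,v7:inf,v8:inf
step 2: dist = v0:inf,v1:0,v2:13,v3:3,v4:inf,v5:4,v6:inf,v7:19,v8:inf
step 3: dist = v0:inf,v1:0,v2:13,v3:3,v4:inf,v5:4,v6:16,v7:19,v8:16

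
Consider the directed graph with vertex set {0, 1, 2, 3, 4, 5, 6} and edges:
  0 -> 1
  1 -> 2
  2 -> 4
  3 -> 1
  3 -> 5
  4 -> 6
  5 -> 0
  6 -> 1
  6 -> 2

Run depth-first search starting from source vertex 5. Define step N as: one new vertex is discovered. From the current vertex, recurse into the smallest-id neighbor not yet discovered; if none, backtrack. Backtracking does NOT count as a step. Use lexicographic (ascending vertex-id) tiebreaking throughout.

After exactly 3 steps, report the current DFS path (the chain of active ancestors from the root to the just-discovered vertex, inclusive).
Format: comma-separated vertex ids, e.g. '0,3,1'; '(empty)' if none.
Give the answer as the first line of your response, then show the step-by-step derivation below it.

5,0,1

step 1: discover 5; path=5; order=5
step 2: discover 0; path=5>0; order=5,0
step 3: discover 1; path=5>0>1; order=5,0,1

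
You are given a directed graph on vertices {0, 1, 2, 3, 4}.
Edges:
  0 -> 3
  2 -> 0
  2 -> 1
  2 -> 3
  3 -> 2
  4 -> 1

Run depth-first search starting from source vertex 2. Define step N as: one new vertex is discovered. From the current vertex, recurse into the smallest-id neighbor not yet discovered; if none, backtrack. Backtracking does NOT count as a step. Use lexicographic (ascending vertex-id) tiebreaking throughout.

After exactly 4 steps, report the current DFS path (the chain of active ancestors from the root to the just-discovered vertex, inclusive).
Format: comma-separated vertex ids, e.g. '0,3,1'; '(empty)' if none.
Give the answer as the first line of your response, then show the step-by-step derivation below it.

2,1

step 1: discover 2; path=2; order=2
step 2: discover 0; path=2>0; order=2,0
step 3: discover 3; path=2>0>3; order=2,0,3
step 4: discover 1; path=2>1; order=2,0,3,1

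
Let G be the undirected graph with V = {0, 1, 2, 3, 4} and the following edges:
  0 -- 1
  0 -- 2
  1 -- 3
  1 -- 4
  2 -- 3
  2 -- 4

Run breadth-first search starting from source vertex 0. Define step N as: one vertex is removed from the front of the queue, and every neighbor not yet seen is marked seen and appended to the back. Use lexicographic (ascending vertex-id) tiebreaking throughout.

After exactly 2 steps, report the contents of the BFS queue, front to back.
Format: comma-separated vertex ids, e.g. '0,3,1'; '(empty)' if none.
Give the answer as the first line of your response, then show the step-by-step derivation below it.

2,3,4

step 1: dequeue 0; queue=[1,2]; order=0
step 2: dequeue 1; queue=[2,3,4]; order=0,1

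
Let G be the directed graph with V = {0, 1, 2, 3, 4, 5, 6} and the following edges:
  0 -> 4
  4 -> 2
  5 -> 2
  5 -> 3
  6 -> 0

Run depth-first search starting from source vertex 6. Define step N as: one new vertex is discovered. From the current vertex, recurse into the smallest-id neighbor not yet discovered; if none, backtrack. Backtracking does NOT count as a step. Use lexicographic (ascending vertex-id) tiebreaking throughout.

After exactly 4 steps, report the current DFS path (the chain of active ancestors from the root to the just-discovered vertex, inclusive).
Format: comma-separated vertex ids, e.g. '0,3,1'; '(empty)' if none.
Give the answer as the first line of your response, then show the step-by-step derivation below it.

6,0,4,2

step 1: discover 6; path=6; order=6
step 2: discover 0; path=6>0; order=6,0
step 3: discover 4; path=6>0>4; order=6,0,4
step 4: discover 2; path=6>0>4>2; order=6,0,4,2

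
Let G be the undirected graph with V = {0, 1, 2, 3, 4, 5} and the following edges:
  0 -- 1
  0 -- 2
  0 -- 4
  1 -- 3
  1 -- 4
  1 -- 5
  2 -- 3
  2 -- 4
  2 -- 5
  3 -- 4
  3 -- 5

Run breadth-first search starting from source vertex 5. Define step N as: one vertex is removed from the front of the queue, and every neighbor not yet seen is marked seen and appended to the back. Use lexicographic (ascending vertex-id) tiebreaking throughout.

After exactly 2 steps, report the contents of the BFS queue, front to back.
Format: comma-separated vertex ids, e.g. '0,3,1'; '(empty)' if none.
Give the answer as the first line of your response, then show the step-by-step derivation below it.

2,3,0,4

step 1: dequeue 5; queue=[1,2,3]; order=5
step 2: dequeue 1; queue=[2,3,0,4]; order=5,1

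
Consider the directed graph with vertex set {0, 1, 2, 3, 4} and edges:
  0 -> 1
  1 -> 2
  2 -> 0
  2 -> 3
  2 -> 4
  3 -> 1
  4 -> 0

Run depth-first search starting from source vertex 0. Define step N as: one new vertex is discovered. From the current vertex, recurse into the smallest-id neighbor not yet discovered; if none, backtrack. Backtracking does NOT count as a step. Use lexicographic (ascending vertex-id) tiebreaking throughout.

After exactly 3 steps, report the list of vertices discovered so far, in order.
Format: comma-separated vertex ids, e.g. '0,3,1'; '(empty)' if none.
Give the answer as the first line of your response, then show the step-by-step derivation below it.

0,1,2

step 1: discover 0; path=0; order=0
step 2: discover 1; path=0>1; order=0,1
step 3: discover 2; path=0>1>2; order=0,1,2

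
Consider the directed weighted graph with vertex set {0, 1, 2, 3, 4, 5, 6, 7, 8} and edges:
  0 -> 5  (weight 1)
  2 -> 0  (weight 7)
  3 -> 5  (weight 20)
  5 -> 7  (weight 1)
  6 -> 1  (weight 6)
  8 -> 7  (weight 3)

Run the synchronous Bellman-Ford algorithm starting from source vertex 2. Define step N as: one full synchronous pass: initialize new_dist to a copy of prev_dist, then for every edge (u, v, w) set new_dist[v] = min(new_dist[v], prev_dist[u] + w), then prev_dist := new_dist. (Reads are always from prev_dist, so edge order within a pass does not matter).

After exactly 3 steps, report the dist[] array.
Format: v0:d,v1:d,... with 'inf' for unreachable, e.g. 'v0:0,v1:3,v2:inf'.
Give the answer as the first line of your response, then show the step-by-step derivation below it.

v0:7,v1:inf,v2:0,v3:inf,v4:inf,v5:8,v6:inf,v7:9,v8:inf

step 1: dist = v0:7,v1:inf,v2:0,v3:inf,v4:inf,v5:inf,v6:inf,v7:inf,v8:inf
step 2: dist = v0:7,v1:inf,v2:0,v3:inf,v4:inf,v5:8,v6:inf,v7:inf,v8:inf
step 3: dist = v0:7,v1:inf,v2:0,v3:inf,v4:inf,v5:8,v6:inf,v7:9,v8:inf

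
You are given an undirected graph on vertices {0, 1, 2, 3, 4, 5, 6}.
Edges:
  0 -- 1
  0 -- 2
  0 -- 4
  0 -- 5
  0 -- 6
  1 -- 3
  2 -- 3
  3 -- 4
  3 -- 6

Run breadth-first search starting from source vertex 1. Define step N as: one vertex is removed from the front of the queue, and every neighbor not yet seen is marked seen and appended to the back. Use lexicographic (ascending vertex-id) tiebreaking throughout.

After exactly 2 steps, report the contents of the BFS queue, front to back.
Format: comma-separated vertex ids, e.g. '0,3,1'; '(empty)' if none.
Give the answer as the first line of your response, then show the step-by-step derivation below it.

3,2,4,5,6

step 1: dequeue 1; queue=[0,3]; order=1
step 2: dequeue 0; queue=[3,2,4,5,6]; order=1,0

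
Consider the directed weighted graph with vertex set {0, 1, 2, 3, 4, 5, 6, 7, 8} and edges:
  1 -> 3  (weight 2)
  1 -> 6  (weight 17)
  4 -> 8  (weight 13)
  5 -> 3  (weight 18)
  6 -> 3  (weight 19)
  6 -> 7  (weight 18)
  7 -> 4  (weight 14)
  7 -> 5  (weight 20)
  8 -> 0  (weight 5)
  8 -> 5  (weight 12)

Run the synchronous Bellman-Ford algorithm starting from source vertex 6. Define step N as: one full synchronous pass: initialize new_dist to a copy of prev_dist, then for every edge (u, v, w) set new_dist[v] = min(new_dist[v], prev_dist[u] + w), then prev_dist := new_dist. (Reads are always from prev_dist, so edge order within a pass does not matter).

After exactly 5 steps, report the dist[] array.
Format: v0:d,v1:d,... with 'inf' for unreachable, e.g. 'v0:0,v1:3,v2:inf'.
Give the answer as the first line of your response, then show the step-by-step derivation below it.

v0:50,v1:inf,v2:inf,v3:19,v4:32,v5:38,v6:0,v7:18,v8:45

step 1: dist = v0:inf,v1:inf,v2:inf,v3:19,v4:inf,v5:inf,v6:0,v7:18,v8:inf
step 2: dist = v0:inf,v1:inf,v2:inf,v3:19,v4:32,v5:38,v6:0,v7:18,v8:inf
step 3: dist = v0:inf,v1:inf,v2:inf,v3:19,v4:32,v5:38,v6:0,v7:18,v8:45
step 4: dist = v0:50,v1:inf,v2:inf,v3:19,v4:32,v5:38,v6:0,v7:18,v8:45
step 5: dist = v0:50,v1:inf,v2:inf,v3:19,v4:32,v5:38,v6:0,v7:18,v8:45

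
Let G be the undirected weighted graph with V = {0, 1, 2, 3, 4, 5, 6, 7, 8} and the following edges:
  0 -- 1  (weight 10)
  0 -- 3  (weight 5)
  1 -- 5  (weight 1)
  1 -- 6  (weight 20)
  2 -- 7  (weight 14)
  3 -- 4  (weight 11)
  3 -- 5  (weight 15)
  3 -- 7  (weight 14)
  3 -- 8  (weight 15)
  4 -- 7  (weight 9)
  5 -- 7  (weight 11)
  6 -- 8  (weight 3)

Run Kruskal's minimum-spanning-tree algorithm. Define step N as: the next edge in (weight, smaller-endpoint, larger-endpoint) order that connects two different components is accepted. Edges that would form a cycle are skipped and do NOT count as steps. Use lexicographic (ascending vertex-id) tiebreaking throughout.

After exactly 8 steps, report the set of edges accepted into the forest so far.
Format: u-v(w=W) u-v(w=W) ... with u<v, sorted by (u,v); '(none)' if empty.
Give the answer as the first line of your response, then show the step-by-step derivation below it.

0-1(w=10) 0-3(w=5) 1-5(w=1) 2-7(w=14) 3-4(w=11) 3-8(w=15) 4-7(w=9) 6-8(w=3)

step 1: add edge 1-5 (w=1); MST = {1-5(w=1)}
step 2: add edge 6-8 (w=3); MST = {1-5(w=1) 6-8(w=3)}
step 3: add edge 0-3 (w=5); MST = {0-3(w=5) 1-5(w=1) 6-8(w=3)}
step 4: add edge 4-7 (w=9); MST = {0-3(w=5) 1-5(w=1) 4-7(w=9) 6-8(w=3)}
step 5: add edge 0-1 (w=10); MST = {0-1(w=10) 0-3(w=5) 1-5(w=1) 4-7(w=9) 6-8(w=3)}
step 6: add edge 3-4 (w=11); MST = {0-1(w=10) 0-3(w=5) 1-5(w=1) 3-4(w=11) 4-7(w=9) 6-8(w=3)}
step 7: add edge 2-7 (w=14); MST = {0-1(w=10) 0-3(w=5) 1-5(w=1) 2-7(w=14) 3-4(w=11) 4-7(w=9) 6-8(w=3)}
step 8: add edge 3-8 (w=15); MST = {0-1(w=10) 0-3(w=5) 1-5(w=1) 2-7(w=14) 3-4(w=11) 3-8(w=15) 4-7(w=9) 6-8(w=3)}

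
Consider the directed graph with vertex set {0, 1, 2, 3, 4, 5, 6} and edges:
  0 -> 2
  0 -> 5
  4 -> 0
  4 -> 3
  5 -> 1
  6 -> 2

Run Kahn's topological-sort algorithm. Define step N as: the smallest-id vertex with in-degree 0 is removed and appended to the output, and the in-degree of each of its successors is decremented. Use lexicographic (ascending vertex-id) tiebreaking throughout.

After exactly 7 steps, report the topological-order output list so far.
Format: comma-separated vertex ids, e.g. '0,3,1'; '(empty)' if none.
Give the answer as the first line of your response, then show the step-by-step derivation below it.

4,0,3,5,1,6,2

step 1: output 4; order=[4]; indeg=(0,1,2,0,0,1,0)
step 2: output 0; order=[4,0]; indeg=(0,1,1,0,0,0,0)
step 3: output 3; order=[4,0,3]; indeg=(0,1,1,0,0,0,0)
step 4: output 5; order=[4,0,3,5]; indeg=(0,0,1,0,0,0,0)
step 5: output 1; order=[4,0,3,5,1]; indeg=(0,0,1,0,0,0,0)
step 6: output 6; order=[4,0,3,5,1,6]; indeg=(0,0,0,0,0,0,0)
step 7: output 2; order=[4,0,3,5,1,6,2]; indeg=(0,0,0,0,0,0,0)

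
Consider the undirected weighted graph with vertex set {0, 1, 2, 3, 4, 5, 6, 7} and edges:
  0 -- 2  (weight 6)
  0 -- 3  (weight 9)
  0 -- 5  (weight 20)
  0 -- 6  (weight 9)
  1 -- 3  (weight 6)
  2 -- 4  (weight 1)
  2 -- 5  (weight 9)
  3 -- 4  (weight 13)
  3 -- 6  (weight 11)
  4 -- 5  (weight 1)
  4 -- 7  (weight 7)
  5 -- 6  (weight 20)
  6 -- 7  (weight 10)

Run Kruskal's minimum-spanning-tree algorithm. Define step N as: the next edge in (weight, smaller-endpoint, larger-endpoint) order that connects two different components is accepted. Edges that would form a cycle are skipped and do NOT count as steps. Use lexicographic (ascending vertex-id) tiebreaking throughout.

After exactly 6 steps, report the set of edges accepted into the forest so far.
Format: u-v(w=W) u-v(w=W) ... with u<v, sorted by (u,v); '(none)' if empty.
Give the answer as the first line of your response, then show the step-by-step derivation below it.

0-2(w=6) 0-3(w=9) 1-3(w=6) 2-4(w=1) 4-5(w=1) 4-7(w=7)

step 1: add edge 2-4 (w=1); MST = {2-4(w=1)}
step 2: add edge 4-5 (w=1); MST = {2-4(w=1) 4-5(w=1)}
step 3: add edge 0-2 (w=6); MST = {0-2(w=6) 2-4(w=1) 4-5(w=1)}
step 4: add edge 1-3 (w=6); MST = {0-2(w=6) 1-3(w=6) 2-4(w=1) 4-5(w=1)}
step 5: add edge 4-7 (w=7); MST = {0-2(w=6) 1-3(w=6) 2-4(w=1) 4-5(w=1) 4-7(w=7)}
step 6: add edge 0-3 (w=9); MST = {0-2(w=6) 0-3(w=9) 1-3(w=6) 2-4(w=1) 4-5(w=1) 4-7(w=7)}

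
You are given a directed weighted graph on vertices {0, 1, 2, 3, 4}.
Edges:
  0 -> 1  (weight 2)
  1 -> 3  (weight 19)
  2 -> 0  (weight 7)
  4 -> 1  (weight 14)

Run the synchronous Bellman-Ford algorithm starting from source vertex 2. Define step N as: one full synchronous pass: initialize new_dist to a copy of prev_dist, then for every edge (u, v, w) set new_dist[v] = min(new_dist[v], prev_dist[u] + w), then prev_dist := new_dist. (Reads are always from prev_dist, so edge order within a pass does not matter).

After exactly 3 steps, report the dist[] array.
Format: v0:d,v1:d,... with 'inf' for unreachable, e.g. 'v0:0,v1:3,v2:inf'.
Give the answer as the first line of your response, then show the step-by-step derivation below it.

v0:7,v1:9,v2:0,v3:28,v4:inf

step 1: dist = v0:7,v1:inf,v2:0,v3:inf,v4:inf
step 2: dist = v0:7,v1:9,v2:0,v3:inf,v4:inf
step 3: dist = v0:7,v1:9,v2:0,v3:28,v4:inf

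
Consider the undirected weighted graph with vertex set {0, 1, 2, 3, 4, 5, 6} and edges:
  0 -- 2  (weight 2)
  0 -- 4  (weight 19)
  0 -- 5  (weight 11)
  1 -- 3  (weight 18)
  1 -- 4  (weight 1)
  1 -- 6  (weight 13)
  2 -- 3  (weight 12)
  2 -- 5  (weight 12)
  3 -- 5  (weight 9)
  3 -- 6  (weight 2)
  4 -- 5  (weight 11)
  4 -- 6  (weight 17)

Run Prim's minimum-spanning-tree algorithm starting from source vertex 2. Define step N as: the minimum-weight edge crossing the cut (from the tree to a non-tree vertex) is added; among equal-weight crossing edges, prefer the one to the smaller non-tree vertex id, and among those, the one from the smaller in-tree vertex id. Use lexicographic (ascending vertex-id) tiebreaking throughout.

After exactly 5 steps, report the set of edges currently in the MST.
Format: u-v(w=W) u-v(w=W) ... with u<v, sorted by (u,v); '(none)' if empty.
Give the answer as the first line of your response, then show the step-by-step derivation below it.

0-2(w=2) 0-5(w=11) 3-5(w=9) 3-6(w=2) 4-5(w=11)

step 1: add edge 0-2 (w=2); MST = {0-2(w=2)}
step 2: add edge 0-5 (w=11); MST = {0-2(w=2) 0-5(w=11)}
step 3: add edge 3-5 (w=9); MST = {0-2(w=2) 0-5(w=11) 3-5(w=9)}
step 4: add edge 3-6 (w=2); MST = {0-2(w=2) 0-5(w=11) 3-5(w=9) 3-6(w=2)}
step 5: add edge 4-5 (w=11); MST = {0-2(w=2) 0-5(w=11) 3-5(w=9) 3-6(w=2) 4-5(w=11)}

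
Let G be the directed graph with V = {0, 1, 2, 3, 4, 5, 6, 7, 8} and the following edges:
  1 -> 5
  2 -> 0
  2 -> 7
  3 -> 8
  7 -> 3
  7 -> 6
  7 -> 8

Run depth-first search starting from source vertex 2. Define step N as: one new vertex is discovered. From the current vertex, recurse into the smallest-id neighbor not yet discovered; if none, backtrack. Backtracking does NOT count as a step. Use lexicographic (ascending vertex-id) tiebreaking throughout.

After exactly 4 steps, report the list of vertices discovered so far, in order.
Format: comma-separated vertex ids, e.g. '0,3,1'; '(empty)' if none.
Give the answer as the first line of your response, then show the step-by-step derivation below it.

2,0,7,3

step 1: discover 2; path=2; order=2
step 2: discover 0; path=2>0; order=2,0
step 3: discover 7; path=2>7; order=2,0,7
step 4: discover 3; path=2>7>3; order=2,0,7,3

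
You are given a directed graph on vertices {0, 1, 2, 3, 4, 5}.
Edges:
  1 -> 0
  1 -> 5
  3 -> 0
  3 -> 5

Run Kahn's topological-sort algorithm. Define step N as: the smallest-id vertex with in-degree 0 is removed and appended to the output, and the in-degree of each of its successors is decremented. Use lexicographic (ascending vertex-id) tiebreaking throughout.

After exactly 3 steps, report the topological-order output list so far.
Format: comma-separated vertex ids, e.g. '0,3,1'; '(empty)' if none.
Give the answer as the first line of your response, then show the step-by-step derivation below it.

1,2,3

step 1: output 1; order=[1]; indeg=(1,0,0,0,0,1)
step 2: output 2; order=[1,2]; indeg=(1,0,0,0,0,1)
step 3: output 3; order=[1,2,3]; indeg=(0,0,0,0,0,0)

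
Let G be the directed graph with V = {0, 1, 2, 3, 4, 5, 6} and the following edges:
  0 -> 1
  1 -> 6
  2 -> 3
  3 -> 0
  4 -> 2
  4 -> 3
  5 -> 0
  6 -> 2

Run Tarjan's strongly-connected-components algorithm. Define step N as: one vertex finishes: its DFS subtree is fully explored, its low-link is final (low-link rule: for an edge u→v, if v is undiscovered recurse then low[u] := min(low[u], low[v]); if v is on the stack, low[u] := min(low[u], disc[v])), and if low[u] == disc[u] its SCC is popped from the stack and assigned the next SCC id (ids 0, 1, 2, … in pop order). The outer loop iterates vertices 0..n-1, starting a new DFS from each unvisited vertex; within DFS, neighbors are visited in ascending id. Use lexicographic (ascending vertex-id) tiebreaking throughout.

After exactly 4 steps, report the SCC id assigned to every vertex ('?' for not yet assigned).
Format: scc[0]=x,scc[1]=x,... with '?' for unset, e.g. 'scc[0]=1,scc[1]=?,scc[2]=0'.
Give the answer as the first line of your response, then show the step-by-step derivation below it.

scc[0]=?,scc[1]=?,scc[2]=?,scc[3]=?,scc[4]=?,scc[5]=?,scc[6]=?

step 1: low=(low[0]=0,low[1]=1,low[2]=3,low[3]=0,low[4]=?,low[5]=?,low[6]=2); scc=(scc[0]=?,scc[1]=?,scc[2]=?,scc[3]=?,scc[4]=?,scc[5]=?,scc[6]=?)
step 2: low=(low[0]=0,low[1]=1,low[2]=0,low[3]=0,low[4]=?,low[5]=?,low[6]=2); scc=(scc[0]=?,scc[1]=?,scc[2]=?,scc[3]=?,scc[4]=?,scc[5]=?,scc[6]=?)
step 3: low=(low[0]=0,low[1]=1,low[2]=0,low[3]=0,low[4]=?,low[5]=?,low[6]=0); scc=(scc[0]=?,scc[1]=?,scc[2]=?,scc[3]=?,scc[4]=?,scc[5]=?,scc[6]=?)
step 4: low=(low[0]=0,low[1]=0,low[2]=0,low[3]=0,low[4]=?,low[5]=?,low[6]=0); scc=(scc[0]=?,scc[1]=?,scc[2]=?,scc[3]=?,scc[4]=?,scc[5]=?,scc[6]=?)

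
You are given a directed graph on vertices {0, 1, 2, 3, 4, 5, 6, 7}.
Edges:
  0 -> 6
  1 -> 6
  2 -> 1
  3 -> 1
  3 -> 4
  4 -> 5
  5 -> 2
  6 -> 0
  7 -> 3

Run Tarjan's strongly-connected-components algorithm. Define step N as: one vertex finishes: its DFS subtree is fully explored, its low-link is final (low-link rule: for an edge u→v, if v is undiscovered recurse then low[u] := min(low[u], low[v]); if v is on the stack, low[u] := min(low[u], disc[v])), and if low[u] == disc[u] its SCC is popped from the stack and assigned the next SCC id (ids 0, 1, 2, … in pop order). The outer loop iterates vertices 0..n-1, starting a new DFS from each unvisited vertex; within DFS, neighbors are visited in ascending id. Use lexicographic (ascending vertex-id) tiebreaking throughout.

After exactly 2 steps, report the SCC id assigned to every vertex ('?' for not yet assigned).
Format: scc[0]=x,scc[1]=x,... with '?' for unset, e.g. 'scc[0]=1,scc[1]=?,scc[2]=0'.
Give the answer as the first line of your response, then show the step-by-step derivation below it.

scc[0]=0,scc[1]=?,scc[2]=?,scc[3]=?,scc[4]=?,scc[5]=?,scc[6]=0,scc[7]=?

step 1: low=(low[0]=0,low[1]=?,low[2]=?,low[3]=?,low[4]=?,low[5]=?,low[6]=0,low[7]=?); scc=(scc[0]=?,scc[1]=?,scc[2]=?,scc[3]=?,scc[4]=?,scc[5]=?,scc[6]=?,scc[7]=?)
step 2: low=(low[0]=0,low[1]=?,low[2]=?,low[3]=?,low[4]=?,low[5]=?,low[6]=0,low[7]=?); scc=(scc[0]=0,scc[1]=?,scc[2]=?,scc[3]=?,scc[4]=?,scc[5]=?,scc[6]=0,scc[7]=?)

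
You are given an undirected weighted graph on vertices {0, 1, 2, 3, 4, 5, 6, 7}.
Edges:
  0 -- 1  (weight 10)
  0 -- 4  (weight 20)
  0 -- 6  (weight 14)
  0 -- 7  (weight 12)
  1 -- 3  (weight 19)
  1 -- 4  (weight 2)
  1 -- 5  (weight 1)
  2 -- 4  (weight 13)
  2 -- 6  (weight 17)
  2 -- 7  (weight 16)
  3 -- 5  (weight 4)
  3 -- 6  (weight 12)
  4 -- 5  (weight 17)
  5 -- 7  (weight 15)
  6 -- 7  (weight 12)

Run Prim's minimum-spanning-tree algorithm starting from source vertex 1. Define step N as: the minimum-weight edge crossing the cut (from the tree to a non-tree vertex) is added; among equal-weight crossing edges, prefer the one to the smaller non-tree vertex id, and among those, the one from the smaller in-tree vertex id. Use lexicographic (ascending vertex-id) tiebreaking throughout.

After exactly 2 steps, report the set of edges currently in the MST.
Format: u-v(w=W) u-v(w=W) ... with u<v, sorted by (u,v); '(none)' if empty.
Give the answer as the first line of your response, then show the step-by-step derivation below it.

1-4(w=2) 1-5(w=1)

step 1: add edge 1-5 (w=1); MST = {1-5(w=1)}
step 2: add edge 1-4 (w=2); MST = {1-4(w=2) 1-5(w=1)}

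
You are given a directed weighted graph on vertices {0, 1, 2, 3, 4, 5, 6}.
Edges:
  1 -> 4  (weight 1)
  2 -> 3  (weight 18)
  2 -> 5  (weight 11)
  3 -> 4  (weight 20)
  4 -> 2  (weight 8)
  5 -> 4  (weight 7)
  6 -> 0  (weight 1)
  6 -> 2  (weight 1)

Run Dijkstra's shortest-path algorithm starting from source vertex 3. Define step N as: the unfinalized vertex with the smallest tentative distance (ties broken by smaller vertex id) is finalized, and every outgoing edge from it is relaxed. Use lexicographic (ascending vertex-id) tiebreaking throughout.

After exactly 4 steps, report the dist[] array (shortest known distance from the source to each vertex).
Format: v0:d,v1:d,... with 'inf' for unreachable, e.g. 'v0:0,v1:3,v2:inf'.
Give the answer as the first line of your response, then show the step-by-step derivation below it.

v0:inf,v1:inf,v2:28,v3:0,v4:20,v5:39,v6:inf

step 1: dist = v0:inf,v1:inf,v2:inf,v3:0,v4:20,v5:inf,v6:inf
step 2: dist = v0:inf,v1:inf,v2:28,v3:0,v4:20,v5:inf,v6:inf
step 3: dist = v0:inf,v1:inf,v2:28,v3:0,v4:20,v5:39,v6:inf
step 4: dist = v0:inf,v1:inf,v2:28,v3:0,v4:20,v5:39,v6:inf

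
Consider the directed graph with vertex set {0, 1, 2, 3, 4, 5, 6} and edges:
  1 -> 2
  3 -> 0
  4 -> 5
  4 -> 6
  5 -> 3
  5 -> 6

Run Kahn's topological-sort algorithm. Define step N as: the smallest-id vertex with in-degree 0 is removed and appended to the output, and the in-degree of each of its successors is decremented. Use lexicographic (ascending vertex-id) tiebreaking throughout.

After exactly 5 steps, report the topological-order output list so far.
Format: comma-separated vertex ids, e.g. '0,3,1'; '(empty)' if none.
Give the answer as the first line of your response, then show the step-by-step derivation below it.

1,2,4,5,3

step 1: output 1; order=[1]; indeg=(1,0,0,1,0,1,2)
step 2: output 2; order=[1,2]; indeg=(1,0,0,1,0,1,2)
step 3: output 4; order=[1,2,4]; indeg=(1,0,0,1,0,0,1)
step 4: output 5; order=[1,2,4,5]; indeg=(1,0,0,0,0,0,0)
step 5: output 3; order=[1,2,4,5,3]; indeg=(0,0,0,0,0,0,0)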